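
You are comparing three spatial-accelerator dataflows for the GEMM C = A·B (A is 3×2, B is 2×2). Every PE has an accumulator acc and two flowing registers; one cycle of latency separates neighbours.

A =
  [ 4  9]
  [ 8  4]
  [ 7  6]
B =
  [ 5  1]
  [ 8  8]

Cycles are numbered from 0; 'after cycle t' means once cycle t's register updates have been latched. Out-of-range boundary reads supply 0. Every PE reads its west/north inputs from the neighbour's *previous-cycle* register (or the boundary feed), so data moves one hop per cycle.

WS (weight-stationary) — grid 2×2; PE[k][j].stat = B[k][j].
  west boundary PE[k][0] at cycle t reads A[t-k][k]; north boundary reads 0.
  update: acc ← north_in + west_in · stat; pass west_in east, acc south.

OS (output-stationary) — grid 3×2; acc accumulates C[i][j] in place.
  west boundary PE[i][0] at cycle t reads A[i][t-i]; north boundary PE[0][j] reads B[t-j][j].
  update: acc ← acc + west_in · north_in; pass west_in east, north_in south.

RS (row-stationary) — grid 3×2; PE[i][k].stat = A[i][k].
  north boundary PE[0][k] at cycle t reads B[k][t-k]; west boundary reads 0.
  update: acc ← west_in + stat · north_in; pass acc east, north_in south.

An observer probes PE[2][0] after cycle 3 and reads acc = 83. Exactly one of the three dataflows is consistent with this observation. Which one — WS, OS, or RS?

— WS: 2×2 array has no PE[2][0].
OS [3×2] PE[2][0] across cycles:
  c0 r2c0: 0 / 0 / 0
  c1 r2c0: 0 / 0 / 0
  c2 r2c0: 35 / 7 / 5
  c3 r2c0: 83 / 6 / 8
RS [3×2] PE[2][0] across cycles:
  c0 r2c0: 0 / 0 / 0
  c1 r2c0: 0 / 0 / 0
  c2 r2c0: 35 / 35 / 5
  c3 r2c0: 7 / 7 / 1

dataflow = OS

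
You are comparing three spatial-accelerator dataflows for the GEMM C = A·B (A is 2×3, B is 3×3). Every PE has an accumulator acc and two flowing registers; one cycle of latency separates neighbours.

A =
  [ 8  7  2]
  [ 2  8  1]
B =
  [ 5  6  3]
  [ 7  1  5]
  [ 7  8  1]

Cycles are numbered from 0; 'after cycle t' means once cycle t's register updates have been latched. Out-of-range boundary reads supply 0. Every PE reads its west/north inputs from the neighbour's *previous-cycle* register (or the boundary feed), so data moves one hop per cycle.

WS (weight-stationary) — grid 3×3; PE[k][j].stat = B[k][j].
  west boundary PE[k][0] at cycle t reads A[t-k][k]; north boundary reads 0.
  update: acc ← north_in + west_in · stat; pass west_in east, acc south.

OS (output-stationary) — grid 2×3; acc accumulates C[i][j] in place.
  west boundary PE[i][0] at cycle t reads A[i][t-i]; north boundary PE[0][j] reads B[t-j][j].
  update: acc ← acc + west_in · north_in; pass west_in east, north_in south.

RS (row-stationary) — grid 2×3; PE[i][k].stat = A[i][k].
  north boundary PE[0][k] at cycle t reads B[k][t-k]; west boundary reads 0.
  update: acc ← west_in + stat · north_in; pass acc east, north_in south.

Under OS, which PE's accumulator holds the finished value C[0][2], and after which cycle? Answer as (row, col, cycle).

OS — PE[0][2] is where C[0][2] collects:
  step 0 · PE0,2: acc=0; fwd→0 fwd↓0
  step 1 · PE0,2: acc=0; fwd→0 fwd↓0
  step 2 · PE0,2: acc=24; fwd→8 fwd↓3
  step 3 · PE0,2: acc=59; fwd→7 fwd↓5
  step 4 · PE0,2: acc=61; fwd→2 fwd↓1

(row, col, cycle) = (0, 2, 4)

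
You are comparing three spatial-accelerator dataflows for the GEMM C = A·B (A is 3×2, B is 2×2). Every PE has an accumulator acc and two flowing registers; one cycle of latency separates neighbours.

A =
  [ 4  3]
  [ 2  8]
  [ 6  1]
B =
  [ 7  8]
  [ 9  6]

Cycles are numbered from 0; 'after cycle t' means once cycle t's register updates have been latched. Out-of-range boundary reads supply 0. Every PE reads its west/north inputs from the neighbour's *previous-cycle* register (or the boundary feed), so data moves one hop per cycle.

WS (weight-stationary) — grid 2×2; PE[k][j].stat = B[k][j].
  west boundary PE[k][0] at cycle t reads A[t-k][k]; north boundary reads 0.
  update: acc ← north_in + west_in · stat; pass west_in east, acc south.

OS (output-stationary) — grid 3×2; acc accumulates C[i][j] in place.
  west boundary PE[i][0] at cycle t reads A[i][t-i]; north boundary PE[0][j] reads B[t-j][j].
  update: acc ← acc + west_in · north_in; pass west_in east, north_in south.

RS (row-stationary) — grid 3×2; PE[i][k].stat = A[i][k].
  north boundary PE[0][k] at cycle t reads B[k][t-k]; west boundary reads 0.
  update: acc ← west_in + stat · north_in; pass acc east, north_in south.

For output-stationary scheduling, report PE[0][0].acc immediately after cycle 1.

Tracing OS — 3×2 array, target PE[0][0]:
  c0 r0c0: 28 / 4 / 7
  c1 r0c0: 55 / 3 / 9

PE[0][0].acc = 55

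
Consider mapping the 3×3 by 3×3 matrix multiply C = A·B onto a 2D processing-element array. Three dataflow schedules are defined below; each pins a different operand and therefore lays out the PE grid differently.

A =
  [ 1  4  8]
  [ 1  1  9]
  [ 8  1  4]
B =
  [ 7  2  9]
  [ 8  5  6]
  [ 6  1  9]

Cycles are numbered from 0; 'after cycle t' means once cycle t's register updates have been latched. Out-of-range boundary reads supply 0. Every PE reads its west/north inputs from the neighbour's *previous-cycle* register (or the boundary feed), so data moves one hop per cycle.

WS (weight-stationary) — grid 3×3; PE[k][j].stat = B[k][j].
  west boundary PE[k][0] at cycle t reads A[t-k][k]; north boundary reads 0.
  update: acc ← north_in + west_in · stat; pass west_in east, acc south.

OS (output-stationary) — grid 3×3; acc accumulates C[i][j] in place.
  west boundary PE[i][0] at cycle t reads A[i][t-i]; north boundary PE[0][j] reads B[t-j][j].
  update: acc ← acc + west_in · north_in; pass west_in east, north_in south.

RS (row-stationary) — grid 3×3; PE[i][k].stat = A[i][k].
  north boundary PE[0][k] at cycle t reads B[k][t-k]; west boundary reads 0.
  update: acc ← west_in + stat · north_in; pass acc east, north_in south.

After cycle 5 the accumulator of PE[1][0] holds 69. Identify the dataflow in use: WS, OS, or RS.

dataflow = OS

— WS: 3×3; PE[1][0] trace:
  after 0 — PE[1][0] acc=0, pass-E 0, pass-S 0
  after 1 — PE[1][0] acc=39, pass-E 4, pass-S 39
  after 2 — PE[1][0] acc=15, pass-E 1, pass-S 15
  after 3 — PE[1][0] acc=64, pass-E 1, pass-S 64
  after 4 — PE[1][0] acc=0, pass-E 0, pass-S 0
  after 5 — PE[1][0] acc=0, pass-E 0, pass-S 0
— OS: 3×3; PE[1][0] trace:
  after 0 — PE[1][0] acc=0, pass-E 0, pass-S 0
  after 1 — PE[1][0] acc=7, pass-E 1, pass-S 7
  after 2 — PE[1][0] acc=15, pass-E 1, pass-S 8
  after 3 — PE[1][0] acc=69, pass-E 9, pass-S 6
  after 4 — PE[1][0] acc=69, pass-E 0, pass-S 0
  after 5 — PE[1][0] acc=69, pass-E 0, pass-S 0
— RS: 3×3; PE[1][0] trace:
  after 0 — PE[1][0] acc=0, pass-E 0, pass-S 0
  after 1 — PE[1][0] acc=7, pass-E 7, pass-S 7
  after 2 — PE[1][0] acc=2, pass-E 2, pass-S 2
  after 3 — PE[1][0] acc=9, pass-E 9, pass-S 9
  after 4 — PE[1][0] acc=0, pass-E 0, pass-S 0
  after 5 — PE[1][0] acc=0, pass-E 0, pass-S 0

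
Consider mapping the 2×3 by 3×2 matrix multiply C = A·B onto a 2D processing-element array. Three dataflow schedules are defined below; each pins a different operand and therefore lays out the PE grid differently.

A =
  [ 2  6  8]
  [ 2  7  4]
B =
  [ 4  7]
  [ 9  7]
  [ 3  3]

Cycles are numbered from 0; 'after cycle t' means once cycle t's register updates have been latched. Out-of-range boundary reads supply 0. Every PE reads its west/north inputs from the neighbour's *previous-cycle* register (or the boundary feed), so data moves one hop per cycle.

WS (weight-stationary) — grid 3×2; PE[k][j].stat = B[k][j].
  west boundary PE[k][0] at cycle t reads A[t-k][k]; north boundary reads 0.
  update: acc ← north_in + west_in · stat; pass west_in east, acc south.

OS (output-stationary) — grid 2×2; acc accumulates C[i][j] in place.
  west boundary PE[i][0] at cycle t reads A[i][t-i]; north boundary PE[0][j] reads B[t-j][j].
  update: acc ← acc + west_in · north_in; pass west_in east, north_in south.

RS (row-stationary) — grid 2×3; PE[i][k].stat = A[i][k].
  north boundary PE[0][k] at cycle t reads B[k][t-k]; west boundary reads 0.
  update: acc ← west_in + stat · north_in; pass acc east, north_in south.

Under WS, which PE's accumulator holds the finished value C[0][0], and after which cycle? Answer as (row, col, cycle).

(row, col, cycle) = (2, 0, 2)

WS — PE[2][0] is where C[0][0] collects:
  c0 r2c0: 0 / 0 / 0
  c1 r2c0: 0 / 0 / 0
  c2 r2c0: 86 / 8 / 86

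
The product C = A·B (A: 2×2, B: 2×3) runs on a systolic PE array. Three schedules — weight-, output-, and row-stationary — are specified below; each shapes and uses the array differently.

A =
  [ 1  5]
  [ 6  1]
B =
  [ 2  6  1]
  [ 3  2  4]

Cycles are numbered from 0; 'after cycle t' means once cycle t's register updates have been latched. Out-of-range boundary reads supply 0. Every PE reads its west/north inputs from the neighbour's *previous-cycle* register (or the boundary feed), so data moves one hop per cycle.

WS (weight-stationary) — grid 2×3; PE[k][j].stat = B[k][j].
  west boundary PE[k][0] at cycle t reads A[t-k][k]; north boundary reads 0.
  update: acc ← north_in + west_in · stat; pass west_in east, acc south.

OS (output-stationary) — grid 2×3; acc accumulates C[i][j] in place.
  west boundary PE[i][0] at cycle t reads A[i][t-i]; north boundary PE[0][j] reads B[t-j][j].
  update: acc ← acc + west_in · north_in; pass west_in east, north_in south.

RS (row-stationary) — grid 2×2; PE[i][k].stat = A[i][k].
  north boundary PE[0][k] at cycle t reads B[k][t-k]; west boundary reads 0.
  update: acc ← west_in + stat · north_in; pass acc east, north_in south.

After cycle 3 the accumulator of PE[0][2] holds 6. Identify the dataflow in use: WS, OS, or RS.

dataflow = WS

WS [2×3] PE[0][2] across cycles:
  after 0 — PE[0][2] acc=0, pass-E 0, pass-S 0
  after 1 — PE[0][2] acc=0, pass-E 0, pass-S 0
  after 2 — PE[0][2] acc=1, pass-E 1, pass-S 1
  after 3 — PE[0][2] acc=6, pass-E 6, pass-S 6
OS [2×3] PE[0][2] across cycles:
  after 0 — PE[0][2] acc=0, pass-E 0, pass-S 0
  after 1 — PE[0][2] acc=0, pass-E 0, pass-S 0
  after 2 — PE[0][2] acc=1, pass-E 1, pass-S 1
  after 3 — PE[0][2] acc=21, pass-E 5, pass-S 4
RS (2×2): PE[0][2] does not exist.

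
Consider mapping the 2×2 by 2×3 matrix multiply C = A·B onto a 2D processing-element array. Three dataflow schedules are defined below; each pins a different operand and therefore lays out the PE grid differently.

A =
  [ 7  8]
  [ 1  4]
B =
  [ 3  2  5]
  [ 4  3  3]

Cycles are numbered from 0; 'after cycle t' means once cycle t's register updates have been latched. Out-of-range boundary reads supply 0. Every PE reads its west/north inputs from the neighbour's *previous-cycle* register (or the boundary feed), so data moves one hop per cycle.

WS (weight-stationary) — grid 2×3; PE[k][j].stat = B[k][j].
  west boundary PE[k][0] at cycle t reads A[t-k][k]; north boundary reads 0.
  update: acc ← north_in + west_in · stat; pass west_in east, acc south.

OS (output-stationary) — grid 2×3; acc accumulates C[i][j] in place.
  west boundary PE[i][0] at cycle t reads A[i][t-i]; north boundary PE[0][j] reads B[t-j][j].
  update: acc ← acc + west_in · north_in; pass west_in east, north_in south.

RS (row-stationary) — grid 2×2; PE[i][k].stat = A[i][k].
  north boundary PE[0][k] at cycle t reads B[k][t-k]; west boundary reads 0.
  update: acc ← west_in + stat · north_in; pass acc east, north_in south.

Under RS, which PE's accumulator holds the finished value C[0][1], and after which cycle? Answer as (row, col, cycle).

(row, col, cycle) = (0, 1, 2)

Under RS, C[0][1] lands at PE[0][1]:
  t=0 PE[0][1]: acc=0 h=0 v=0
  t=1 PE[0][1]: acc=53 h=53 v=4
  t=2 PE[0][1]: acc=38 h=38 v=3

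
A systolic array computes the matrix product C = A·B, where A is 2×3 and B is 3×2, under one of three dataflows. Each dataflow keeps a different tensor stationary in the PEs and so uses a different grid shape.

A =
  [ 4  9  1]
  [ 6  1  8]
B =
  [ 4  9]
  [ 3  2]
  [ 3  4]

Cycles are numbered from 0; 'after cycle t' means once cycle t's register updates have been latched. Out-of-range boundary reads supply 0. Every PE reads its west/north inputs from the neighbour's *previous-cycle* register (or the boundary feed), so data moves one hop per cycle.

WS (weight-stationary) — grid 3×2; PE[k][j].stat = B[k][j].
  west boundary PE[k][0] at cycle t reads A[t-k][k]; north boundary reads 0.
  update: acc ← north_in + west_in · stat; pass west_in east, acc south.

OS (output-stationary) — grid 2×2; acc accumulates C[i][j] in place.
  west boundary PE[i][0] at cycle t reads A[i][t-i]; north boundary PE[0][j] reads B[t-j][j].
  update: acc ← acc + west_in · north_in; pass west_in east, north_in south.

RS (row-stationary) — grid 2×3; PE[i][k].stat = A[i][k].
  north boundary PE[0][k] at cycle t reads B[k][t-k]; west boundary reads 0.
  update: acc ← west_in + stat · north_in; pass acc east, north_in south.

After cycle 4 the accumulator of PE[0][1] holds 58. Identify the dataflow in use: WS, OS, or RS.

Under WS (3×2), PE[0][1]:
  [0] (0,1) acc=0 (h:0 v:0)
  [1] (0,1) acc=36 (h:4 v:36)
  [2] (0,1) acc=54 (h:6 v:54)
  [3] (0,1) acc=0 (h:0 v:0)
  [4] (0,1) acc=0 (h:0 v:0)
Under OS (2×2), PE[0][1]:
  [0] (0,1) acc=0 (h:0 v:0)
  [1] (0,1) acc=36 (h:4 v:9)
  [2] (0,1) acc=54 (h:9 v:2)
  [3] (0,1) acc=58 (h:1 v:4)
  [4] (0,1) acc=58 (h:0 v:0)
Under RS (2×3), PE[0][1]:
  [0] (0,1) acc=0 (h:0 v:0)
  [1] (0,1) acc=43 (h:43 v:3)
  [2] (0,1) acc=54 (h:54 v:2)
  [3] (0,1) acc=0 (h:0 v:0)
  [4] (0,1) acc=0 (h:0 v:0)

dataflow = OS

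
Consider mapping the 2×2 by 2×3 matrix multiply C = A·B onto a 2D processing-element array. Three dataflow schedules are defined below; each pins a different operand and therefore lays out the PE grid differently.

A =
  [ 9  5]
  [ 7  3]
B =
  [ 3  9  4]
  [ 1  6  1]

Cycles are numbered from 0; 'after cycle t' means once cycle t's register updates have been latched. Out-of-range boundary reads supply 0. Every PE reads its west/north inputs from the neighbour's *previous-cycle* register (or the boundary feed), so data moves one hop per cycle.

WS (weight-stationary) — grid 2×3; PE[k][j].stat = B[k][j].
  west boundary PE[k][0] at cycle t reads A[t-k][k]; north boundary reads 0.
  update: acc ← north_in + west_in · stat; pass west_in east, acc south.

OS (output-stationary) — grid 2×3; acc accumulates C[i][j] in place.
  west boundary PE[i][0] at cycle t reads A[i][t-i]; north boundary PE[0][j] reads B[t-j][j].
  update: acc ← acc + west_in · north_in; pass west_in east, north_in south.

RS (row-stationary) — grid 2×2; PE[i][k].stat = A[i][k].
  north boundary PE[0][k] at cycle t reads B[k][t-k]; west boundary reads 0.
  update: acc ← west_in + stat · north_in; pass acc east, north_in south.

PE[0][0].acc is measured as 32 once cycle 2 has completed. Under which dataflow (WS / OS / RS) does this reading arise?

dataflow = OS

WS [2×3] PE[0][0] across cycles:
  t=0 PE[0][0]: acc=27 h=9 v=27
  t=1 PE[0][0]: acc=21 h=7 v=21
  t=2 PE[0][0]: acc=0 h=0 v=0
OS [2×3] PE[0][0] across cycles:
  t=0 PE[0][0]: acc=27 h=9 v=3
  t=1 PE[0][0]: acc=32 h=5 v=1
  t=2 PE[0][0]: acc=32 h=0 v=0
RS [2×2] PE[0][0] across cycles:
  t=0 PE[0][0]: acc=27 h=27 v=3
  t=1 PE[0][0]: acc=81 h=81 v=9
  t=2 PE[0][0]: acc=36 h=36 v=4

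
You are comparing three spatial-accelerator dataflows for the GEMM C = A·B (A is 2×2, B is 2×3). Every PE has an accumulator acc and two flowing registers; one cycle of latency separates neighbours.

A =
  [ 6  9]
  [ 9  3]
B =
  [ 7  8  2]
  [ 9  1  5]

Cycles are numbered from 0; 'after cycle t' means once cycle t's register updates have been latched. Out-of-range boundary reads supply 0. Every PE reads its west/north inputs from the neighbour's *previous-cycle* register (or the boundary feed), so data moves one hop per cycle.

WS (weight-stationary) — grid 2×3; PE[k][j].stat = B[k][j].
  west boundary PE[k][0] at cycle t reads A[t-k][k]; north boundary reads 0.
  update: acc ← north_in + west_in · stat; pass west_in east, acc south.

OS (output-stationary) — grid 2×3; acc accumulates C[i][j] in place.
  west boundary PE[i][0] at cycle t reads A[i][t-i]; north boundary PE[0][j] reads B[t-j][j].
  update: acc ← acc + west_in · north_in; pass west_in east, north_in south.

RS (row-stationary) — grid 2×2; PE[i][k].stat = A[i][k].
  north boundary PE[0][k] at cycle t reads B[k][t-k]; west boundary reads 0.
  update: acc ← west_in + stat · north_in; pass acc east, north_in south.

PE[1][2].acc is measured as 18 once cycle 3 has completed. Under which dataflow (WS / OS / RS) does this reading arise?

Under WS (2×3), PE[1][2]:
  [0] (1,2) acc=0 (h:0 v:0)
  [1] (1,2) acc=0 (h:0 v:0)
  [2] (1,2) acc=0 (h:0 v:0)
  [3] (1,2) acc=57 (h:9 v:57)
Under OS (2×3), PE[1][2]:
  [0] (1,2) acc=0 (h:0 v:0)
  [1] (1,2) acc=0 (h:0 v:0)
  [2] (1,2) acc=0 (h:0 v:0)
  [3] (1,2) acc=18 (h:9 v:2)
RS (2×2): PE[1][2] does not exist.

dataflow = OS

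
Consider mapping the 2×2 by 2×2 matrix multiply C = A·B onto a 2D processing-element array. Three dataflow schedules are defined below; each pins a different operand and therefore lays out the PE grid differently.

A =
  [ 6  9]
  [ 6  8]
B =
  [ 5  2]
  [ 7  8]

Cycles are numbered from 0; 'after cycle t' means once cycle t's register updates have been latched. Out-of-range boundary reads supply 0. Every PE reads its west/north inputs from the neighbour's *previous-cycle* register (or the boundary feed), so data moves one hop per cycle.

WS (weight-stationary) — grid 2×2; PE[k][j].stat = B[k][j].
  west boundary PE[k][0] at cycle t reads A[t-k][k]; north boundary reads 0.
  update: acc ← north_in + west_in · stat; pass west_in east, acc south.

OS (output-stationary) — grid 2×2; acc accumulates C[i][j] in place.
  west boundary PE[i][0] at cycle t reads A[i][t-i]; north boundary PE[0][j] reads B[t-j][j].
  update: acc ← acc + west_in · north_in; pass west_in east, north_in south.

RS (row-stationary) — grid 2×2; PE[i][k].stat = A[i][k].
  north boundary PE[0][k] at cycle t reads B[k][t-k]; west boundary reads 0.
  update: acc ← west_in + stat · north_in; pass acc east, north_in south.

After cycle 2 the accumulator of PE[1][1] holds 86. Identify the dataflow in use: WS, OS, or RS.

Under WS (2×2), PE[1][1]:
  c0 r1c1: 0 / 0 / 0
  c1 r1c1: 0 / 0 / 0
  c2 r1c1: 84 / 9 / 84
Under OS (2×2), PE[1][1]:
  c0 r1c1: 0 / 0 / 0
  c1 r1c1: 0 / 0 / 0
  c2 r1c1: 12 / 6 / 2
Under RS (2×2), PE[1][1]:
  c0 r1c1: 0 / 0 / 0
  c1 r1c1: 0 / 0 / 0
  c2 r1c1: 86 / 86 / 7

dataflow = RS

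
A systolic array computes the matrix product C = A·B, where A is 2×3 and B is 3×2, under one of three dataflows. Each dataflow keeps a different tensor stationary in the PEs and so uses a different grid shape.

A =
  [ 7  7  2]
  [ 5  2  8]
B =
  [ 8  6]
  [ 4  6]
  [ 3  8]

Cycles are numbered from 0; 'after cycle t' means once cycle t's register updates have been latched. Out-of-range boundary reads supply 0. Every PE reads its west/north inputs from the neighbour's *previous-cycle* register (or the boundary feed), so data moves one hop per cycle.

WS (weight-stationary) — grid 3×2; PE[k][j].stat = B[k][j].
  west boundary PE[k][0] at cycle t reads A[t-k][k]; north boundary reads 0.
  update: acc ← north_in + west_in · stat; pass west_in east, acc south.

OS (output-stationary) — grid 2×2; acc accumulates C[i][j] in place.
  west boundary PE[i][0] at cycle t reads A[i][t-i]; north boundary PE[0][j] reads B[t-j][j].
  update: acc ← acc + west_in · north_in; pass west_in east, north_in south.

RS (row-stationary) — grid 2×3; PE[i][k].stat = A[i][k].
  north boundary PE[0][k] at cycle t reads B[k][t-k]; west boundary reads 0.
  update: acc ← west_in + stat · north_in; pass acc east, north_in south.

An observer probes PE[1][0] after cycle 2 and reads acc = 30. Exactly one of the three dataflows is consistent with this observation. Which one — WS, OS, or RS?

WS [3×2] PE[1][0] across cycles:
  after 0 — PE[1][0] acc=0, pass-E 0, pass-S 0
  after 1 — PE[1][0] acc=84, pass-E 7, pass-S 84
  after 2 — PE[1][0] acc=48, pass-E 2, pass-S 48
OS [2×2] PE[1][0] across cycles:
  after 0 — PE[1][0] acc=0, pass-E 0, pass-S 0
  after 1 — PE[1][0] acc=40, pass-E 5, pass-S 8
  after 2 — PE[1][0] acc=48, pass-E 2, pass-S 4
RS [2×3] PE[1][0] across cycles:
  after 0 — PE[1][0] acc=0, pass-E 0, pass-S 0
  after 1 — PE[1][0] acc=40, pass-E 40, pass-S 8
  after 2 — PE[1][0] acc=30, pass-E 30, pass-S 6

dataflow = RS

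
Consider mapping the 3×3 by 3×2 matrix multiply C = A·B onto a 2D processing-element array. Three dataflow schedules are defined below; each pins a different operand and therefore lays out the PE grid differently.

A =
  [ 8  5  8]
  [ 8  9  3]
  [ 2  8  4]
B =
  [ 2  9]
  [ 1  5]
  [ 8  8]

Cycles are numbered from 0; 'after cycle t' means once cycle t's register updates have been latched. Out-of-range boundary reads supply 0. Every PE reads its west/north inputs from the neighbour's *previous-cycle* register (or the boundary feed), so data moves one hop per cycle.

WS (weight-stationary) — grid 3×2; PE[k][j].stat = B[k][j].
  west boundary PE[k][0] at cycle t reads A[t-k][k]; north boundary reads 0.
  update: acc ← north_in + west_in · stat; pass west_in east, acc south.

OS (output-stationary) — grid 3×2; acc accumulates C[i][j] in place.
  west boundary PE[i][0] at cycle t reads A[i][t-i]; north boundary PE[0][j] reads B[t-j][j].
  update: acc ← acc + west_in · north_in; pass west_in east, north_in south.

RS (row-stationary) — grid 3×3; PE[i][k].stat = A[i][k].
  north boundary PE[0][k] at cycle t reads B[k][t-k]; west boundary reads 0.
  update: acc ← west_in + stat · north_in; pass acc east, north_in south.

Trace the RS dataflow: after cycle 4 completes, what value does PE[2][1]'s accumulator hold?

Tracing RS — 3×3 array, target PE[2][1]:
  step 0 · PE1,1: acc=0; fwd→0 fwd↓0
  step 0 · PE2,0: acc=0; fwd→0 fwd↓0
  step 0 · PE2,1: acc=0; fwd→0 fwd↓0
  step 1 · PE1,1: acc=0; fwd→0 fwd↓0
  step 1 · PE2,0: acc=0; fwd→0 fwd↓0
  step 1 · PE2,1: acc=0; fwd→0 fwd↓0
  step 2 · PE1,1: acc=25; fwd→25 fwd↓1
  step 2 · PE2,0: acc=4; fwd→4 fwd↓2
  step 2 · PE2,1: acc=0; fwd→0 fwd↓0
  step 3 · PE1,1: acc=117; fwd→117 fwd↓5
  step 3 · PE2,0: acc=18; fwd→18 fwd↓9
  step 3 · PE2,1: acc=12; fwd→12 fwd↓1
  step 4 · PE1,1: acc=0; fwd→0 fwd↓0
  step 4 · PE2,0: acc=0; fwd→0 fwd↓0
  step 4 · PE2,1: acc=58; fwd→58 fwd↓5

PE[2][1].acc = 58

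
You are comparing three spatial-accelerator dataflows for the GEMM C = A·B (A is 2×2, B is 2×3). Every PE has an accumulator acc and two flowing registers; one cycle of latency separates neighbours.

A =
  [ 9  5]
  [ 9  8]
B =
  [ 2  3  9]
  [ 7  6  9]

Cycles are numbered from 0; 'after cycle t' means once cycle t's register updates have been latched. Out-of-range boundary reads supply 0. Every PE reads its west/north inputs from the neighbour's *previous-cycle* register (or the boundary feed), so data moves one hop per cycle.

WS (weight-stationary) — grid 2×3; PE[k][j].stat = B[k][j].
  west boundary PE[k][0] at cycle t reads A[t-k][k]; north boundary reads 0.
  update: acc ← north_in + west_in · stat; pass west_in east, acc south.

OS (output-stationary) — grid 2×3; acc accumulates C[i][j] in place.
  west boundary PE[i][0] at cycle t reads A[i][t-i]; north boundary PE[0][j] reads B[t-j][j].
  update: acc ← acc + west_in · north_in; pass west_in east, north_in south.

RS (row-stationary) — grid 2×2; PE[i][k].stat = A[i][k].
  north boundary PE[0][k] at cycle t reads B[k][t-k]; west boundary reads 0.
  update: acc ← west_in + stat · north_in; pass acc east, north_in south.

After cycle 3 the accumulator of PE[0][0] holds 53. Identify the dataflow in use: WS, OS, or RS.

dataflow = OS

WS (2×3 grid), PE[0][0]:
  step 0 · PE0,0: acc=18; fwd→9 fwd↓18
  step 1 · PE0,0: acc=18; fwd→9 fwd↓18
  step 2 · PE0,0: acc=0; fwd→0 fwd↓0
  step 3 · PE0,0: acc=0; fwd→0 fwd↓0
OS (2×3 grid), PE[0][0]:
  step 0 · PE0,0: acc=18; fwd→9 fwd↓2
  step 1 · PE0,0: acc=53; fwd→5 fwd↓7
  step 2 · PE0,0: acc=53; fwd→0 fwd↓0
  step 3 · PE0,0: acc=53; fwd→0 fwd↓0
RS (2×2 grid), PE[0][0]:
  step 0 · PE0,0: acc=18; fwd→18 fwd↓2
  step 1 · PE0,0: acc=27; fwd→27 fwd↓3
  step 2 · PE0,0: acc=81; fwd→81 fwd↓9
  step 3 · PE0,0: acc=0; fwd→0 fwd↓0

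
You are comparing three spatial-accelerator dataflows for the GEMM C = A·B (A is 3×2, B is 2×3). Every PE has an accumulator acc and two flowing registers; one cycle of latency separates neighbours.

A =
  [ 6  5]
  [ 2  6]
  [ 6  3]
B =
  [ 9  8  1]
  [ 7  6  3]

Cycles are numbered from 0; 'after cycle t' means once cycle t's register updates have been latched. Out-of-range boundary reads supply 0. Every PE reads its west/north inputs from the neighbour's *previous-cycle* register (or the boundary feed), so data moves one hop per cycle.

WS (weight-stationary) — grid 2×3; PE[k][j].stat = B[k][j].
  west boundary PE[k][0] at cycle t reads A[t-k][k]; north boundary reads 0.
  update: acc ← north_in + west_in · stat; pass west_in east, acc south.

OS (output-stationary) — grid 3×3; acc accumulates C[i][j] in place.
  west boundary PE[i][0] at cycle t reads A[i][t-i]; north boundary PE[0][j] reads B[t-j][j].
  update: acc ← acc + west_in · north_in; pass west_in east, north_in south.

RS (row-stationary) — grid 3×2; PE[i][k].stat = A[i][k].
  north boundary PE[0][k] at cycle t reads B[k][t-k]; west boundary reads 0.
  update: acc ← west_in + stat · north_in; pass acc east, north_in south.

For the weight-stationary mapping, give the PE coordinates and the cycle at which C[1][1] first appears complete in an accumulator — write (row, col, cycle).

WS — PE[1][1] is where C[1][1] collects:
  @0  [1,1]  acc 0  |  →0  ↓0
  @1  [1,1]  acc 0  |  →0  ↓0
  @2  [1,1]  acc 78  |  →5  ↓78
  @3  [1,1]  acc 52  |  →6  ↓52

(row, col, cycle) = (1, 1, 3)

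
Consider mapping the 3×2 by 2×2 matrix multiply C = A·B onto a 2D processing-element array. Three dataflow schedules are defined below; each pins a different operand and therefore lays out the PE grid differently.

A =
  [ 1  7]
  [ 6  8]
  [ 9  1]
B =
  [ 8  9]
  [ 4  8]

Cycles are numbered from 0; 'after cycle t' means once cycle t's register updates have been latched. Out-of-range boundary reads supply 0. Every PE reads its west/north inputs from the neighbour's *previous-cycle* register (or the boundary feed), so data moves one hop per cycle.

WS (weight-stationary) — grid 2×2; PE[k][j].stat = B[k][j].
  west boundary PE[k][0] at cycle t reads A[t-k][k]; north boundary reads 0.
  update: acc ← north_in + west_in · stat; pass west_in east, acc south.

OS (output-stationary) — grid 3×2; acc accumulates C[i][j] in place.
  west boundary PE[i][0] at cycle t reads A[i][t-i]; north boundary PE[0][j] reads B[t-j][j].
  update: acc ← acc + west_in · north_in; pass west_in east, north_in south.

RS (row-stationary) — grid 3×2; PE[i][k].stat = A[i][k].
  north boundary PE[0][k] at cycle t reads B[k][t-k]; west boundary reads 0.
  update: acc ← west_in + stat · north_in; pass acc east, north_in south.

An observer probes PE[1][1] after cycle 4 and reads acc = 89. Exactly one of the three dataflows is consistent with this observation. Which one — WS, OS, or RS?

— WS: 2×2; PE[1][1] trace:
  @0  [1,1]  acc 0  |  →0  ↓0
  @1  [1,1]  acc 0  |  →0  ↓0
  @2  [1,1]  acc 65  |  →7  ↓65
  @3  [1,1]  acc 118  |  →8  ↓118
  @4  [1,1]  acc 89  |  →1  ↓89
— OS: 3×2; PE[1][1] trace:
  @0  [1,1]  acc 0  |  →0  ↓0
  @1  [1,1]  acc 0  |  →0  ↓0
  @2  [1,1]  acc 54  |  →6  ↓9
  @3  [1,1]  acc 118  |  →8  ↓8
  @4  [1,1]  acc 118  |  →0  ↓0
— RS: 3×2; PE[1][1] trace:
  @0  [1,1]  acc 0  |  →0  ↓0
  @1  [1,1]  acc 0  |  →0  ↓0
  @2  [1,1]  acc 80  |  →80  ↓4
  @3  [1,1]  acc 118  |  →118  ↓8
  @4  [1,1]  acc 0  |  →0  ↓0

dataflow = WS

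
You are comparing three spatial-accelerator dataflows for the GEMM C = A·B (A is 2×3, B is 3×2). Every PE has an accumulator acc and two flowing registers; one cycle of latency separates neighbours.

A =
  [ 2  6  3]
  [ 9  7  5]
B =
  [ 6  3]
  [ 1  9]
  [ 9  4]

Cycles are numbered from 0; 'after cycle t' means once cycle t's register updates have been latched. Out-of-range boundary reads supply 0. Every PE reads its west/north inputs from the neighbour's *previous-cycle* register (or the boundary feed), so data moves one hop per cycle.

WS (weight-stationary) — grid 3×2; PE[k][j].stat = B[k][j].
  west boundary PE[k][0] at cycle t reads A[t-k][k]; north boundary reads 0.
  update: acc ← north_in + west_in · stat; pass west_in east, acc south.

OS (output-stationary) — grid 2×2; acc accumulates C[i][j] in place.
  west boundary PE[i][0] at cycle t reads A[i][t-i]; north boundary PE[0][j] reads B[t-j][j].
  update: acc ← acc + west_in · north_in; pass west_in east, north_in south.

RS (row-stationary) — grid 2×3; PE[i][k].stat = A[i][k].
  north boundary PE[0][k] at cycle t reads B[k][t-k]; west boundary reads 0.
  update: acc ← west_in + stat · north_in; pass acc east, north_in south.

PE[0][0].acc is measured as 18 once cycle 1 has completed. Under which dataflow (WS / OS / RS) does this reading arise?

dataflow = OS

WS (3×2 grid), PE[0][0]:
  c0 r0c0: 12 / 2 / 12
  c1 r0c0: 54 / 9 / 54
OS (2×2 grid), PE[0][0]:
  c0 r0c0: 12 / 2 / 6
  c1 r0c0: 18 / 6 / 1
RS (2×3 grid), PE[0][0]:
  c0 r0c0: 12 / 12 / 6
  c1 r0c0: 6 / 6 / 3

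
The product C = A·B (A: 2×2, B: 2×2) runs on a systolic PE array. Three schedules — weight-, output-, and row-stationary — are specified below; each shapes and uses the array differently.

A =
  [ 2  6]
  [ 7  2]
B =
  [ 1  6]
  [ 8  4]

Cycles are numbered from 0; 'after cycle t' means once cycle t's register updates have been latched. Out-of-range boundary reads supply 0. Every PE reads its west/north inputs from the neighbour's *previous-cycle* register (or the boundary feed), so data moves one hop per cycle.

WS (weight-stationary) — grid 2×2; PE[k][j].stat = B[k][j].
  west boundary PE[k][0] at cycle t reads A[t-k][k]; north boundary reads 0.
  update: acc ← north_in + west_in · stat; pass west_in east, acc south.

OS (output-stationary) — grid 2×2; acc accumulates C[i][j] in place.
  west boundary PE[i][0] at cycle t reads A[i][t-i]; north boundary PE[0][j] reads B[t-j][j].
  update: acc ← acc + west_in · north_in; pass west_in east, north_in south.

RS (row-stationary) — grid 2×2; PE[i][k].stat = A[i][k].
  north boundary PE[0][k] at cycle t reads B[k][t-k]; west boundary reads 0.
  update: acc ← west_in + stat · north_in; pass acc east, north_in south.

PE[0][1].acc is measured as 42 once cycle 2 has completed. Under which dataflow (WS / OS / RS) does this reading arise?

dataflow = WS

WS [2×2] PE[0][1] across cycles:
  cycle 0: PE[0][1] → acc 0, east 0, south 0
  cycle 1: PE[0][1] → acc 12, east 2, south 12
  cycle 2: PE[0][1] → acc 42, east 7, south 42
OS [2×2] PE[0][1] across cycles:
  cycle 0: PE[0][1] → acc 0, east 0, south 0
  cycle 1: PE[0][1] → acc 12, east 2, south 6
  cycle 2: PE[0][1] → acc 36, east 6, south 4
RS [2×2] PE[0][1] across cycles:
  cycle 0: PE[0][1] → acc 0, east 0, south 0
  cycle 1: PE[0][1] → acc 50, east 50, south 8
  cycle 2: PE[0][1] → acc 36, east 36, south 4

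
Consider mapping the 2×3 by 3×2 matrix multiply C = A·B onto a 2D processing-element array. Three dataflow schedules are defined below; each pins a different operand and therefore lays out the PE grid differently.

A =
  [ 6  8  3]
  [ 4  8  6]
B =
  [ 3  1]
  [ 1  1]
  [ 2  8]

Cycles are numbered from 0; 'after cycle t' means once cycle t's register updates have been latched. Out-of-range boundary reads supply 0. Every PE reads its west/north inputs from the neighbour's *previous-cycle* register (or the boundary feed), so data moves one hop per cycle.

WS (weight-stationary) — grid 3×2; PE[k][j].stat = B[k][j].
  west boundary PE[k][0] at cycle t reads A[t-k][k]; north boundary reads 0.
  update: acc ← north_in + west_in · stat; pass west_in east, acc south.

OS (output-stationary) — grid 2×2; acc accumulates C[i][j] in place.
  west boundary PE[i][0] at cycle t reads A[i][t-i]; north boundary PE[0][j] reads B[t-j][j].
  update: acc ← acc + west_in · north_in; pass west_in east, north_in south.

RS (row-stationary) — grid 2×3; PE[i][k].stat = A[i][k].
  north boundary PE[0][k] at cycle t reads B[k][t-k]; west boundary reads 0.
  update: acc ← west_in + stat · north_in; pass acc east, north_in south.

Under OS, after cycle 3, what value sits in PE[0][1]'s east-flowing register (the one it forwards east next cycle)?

OS (2×2). Following PE[0][1] plus its west/north inputs:
  t=0 PE[0][0]: acc=18 h=6 v=3
  t=0 PE[0][1]: acc=0 h=0 v=0
  t=1 PE[0][0]: acc=26 h=8 v=1
  t=1 PE[0][1]: acc=6 h=6 v=1
  t=2 PE[0][0]: acc=32 h=3 v=2
  t=2 PE[0][1]: acc=14 h=8 v=1
  t=3 PE[0][0]: acc=32 h=0 v=0
  t=3 PE[0][1]: acc=38 h=3 v=8

register = 3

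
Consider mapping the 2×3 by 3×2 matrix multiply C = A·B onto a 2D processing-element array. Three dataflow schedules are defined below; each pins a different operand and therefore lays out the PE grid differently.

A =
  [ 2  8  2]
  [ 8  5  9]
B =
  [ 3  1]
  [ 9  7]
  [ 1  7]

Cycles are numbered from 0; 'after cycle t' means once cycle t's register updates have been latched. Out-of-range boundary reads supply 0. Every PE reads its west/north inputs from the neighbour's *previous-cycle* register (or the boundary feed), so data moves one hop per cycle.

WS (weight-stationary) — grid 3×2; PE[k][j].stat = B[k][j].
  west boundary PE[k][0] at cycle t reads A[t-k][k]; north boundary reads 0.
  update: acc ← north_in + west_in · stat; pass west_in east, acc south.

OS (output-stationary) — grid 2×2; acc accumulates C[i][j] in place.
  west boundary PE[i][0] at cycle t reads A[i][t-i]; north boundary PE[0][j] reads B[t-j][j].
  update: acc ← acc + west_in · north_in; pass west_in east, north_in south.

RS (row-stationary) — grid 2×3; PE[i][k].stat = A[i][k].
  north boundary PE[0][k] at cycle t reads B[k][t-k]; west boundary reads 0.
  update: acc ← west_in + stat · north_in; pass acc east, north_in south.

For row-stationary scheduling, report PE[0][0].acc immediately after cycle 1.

Tracing RS — 2×3 array, target PE[0][0]:
  t=0 PE[0][0]: acc=6 h=6 v=3
  t=1 PE[0][0]: acc=2 h=2 v=1

PE[0][0].acc = 2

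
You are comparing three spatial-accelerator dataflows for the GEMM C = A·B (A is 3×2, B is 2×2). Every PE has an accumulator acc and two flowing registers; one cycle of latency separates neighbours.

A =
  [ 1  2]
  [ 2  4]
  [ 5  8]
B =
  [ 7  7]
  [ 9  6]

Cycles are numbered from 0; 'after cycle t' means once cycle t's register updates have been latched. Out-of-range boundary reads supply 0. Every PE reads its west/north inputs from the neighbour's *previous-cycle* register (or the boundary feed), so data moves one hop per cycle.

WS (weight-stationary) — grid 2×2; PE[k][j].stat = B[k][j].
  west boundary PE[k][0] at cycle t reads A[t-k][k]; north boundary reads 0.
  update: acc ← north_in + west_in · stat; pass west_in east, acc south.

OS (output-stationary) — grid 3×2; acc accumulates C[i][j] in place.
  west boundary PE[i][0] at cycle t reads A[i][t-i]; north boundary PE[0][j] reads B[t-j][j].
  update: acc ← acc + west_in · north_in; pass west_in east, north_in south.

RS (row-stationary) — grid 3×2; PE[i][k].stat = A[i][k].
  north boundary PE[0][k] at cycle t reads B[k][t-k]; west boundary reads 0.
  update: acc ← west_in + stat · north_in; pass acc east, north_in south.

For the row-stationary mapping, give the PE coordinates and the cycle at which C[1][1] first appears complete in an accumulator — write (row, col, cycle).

RS: C[1][1] accumulates in PE[1][1]:
  0: (1,1).acc=0  regs=<0,0>
  1: (1,1).acc=0  regs=<0,0>
  2: (1,1).acc=50  regs=<50,9>
  3: (1,1).acc=38  regs=<38,6>

(row, col, cycle) = (1, 1, 3)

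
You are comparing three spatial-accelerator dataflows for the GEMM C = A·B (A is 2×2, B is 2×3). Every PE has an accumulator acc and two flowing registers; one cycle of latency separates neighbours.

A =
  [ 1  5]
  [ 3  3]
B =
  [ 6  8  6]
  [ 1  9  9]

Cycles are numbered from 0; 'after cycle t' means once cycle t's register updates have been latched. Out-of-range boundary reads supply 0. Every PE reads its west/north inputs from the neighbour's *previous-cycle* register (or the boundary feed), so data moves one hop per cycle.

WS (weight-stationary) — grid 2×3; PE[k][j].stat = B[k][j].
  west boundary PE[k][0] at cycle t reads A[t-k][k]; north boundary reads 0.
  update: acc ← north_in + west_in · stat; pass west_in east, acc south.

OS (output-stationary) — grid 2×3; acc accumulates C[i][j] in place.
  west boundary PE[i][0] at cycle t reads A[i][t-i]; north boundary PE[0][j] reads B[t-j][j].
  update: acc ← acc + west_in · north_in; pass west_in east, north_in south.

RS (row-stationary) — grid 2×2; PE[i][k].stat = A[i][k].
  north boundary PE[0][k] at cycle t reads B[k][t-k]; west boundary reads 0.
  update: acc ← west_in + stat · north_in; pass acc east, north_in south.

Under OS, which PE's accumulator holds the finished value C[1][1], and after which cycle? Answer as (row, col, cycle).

OS: C[1][1] accumulates in PE[1][1]:
  c0 r1c1: 0 / 0 / 0
  c1 r1c1: 0 / 0 / 0
  c2 r1c1: 24 / 3 / 8
  c3 r1c1: 51 / 3 / 9

(row, col, cycle) = (1, 1, 3)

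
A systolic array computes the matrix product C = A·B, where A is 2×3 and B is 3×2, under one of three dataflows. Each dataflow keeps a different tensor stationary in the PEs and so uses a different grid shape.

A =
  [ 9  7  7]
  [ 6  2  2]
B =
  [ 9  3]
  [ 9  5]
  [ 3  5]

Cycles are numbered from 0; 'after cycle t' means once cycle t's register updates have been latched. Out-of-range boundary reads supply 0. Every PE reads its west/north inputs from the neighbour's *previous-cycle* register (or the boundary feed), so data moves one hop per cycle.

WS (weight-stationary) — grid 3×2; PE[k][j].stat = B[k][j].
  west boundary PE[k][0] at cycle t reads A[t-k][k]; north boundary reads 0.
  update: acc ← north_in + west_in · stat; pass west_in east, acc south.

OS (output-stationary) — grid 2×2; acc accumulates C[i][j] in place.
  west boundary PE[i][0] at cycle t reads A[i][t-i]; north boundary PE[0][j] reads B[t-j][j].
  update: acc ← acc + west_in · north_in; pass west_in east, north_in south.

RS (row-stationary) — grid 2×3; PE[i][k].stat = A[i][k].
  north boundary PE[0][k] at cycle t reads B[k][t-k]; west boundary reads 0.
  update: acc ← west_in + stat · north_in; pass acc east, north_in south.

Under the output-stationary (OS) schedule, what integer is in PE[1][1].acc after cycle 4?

OS 2×2: PE[1][1] cycle-by-cycle (with neighbour feeds):
  t=0 PE[0][1]: acc=0 h=0 v=0
  t=0 PE[1][0]: acc=0 h=0 v=0
  t=0 PE[1][1]: acc=0 h=0 v=0
  t=1 PE[0][1]: acc=27 h=9 v=3
  t=1 PE[1][0]: acc=54 h=6 v=9
  t=1 PE[1][1]: acc=0 h=0 v=0
  t=2 PE[0][1]: acc=62 h=7 v=5
  t=2 PE[1][0]: acc=72 h=2 v=9
  t=2 PE[1][1]: acc=18 h=6 v=3
  t=3 PE[0][1]: acc=97 h=7 v=5
  t=3 PE[1][0]: acc=78 h=2 v=3
  t=3 PE[1][1]: acc=28 h=2 v=5
  t=4 PE[0][1]: acc=97 h=0 v=0
  t=4 PE[1][0]: acc=78 h=0 v=0
  t=4 PE[1][1]: acc=38 h=2 v=5

PE[1][1].acc = 38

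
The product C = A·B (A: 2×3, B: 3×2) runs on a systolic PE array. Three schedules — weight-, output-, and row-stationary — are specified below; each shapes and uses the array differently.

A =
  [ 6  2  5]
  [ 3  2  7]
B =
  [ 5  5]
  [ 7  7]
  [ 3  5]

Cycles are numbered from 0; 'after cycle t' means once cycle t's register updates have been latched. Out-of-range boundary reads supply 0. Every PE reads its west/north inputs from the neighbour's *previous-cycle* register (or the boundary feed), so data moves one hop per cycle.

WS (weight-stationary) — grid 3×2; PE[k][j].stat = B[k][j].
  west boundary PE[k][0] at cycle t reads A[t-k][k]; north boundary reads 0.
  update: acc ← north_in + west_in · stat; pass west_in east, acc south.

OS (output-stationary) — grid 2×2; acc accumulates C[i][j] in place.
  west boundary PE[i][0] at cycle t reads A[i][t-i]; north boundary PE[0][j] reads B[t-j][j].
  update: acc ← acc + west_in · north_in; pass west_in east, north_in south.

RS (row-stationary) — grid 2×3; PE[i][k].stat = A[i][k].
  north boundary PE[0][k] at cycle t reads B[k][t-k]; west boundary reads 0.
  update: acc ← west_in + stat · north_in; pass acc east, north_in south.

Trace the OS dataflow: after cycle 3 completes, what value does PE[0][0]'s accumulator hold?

OS (2×2). Following PE[0][0] plus its west/north inputs:
  after 0 — PE[0][0] acc=30, pass-E 6, pass-S 5
  after 1 — PE[0][0] acc=44, pass-E 2, pass-S 7
  after 2 — PE[0][0] acc=59, pass-E 5, pass-S 3
  after 3 — PE[0][0] acc=59, pass-E 0, pass-S 0

PE[0][0].acc = 59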